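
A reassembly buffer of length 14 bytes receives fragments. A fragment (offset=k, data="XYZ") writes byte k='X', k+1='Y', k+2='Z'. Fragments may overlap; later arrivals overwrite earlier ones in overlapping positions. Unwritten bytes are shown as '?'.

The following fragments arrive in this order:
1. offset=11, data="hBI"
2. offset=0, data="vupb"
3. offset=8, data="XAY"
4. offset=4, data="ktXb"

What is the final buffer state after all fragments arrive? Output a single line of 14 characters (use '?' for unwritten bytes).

Answer: vupbktXbXAYhBI

Derivation:
Fragment 1: offset=11 data="hBI" -> buffer=???????????hBI
Fragment 2: offset=0 data="vupb" -> buffer=vupb???????hBI
Fragment 3: offset=8 data="XAY" -> buffer=vupb????XAYhBI
Fragment 4: offset=4 data="ktXb" -> buffer=vupbktXbXAYhBI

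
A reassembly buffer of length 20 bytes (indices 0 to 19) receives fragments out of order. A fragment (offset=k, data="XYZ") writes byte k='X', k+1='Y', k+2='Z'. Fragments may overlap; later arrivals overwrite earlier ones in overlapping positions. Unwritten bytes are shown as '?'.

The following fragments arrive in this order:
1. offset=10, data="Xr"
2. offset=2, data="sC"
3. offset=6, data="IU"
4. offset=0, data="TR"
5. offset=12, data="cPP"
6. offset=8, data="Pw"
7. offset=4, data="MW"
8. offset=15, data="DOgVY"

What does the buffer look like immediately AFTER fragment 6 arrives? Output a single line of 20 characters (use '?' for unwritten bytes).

Fragment 1: offset=10 data="Xr" -> buffer=??????????Xr????????
Fragment 2: offset=2 data="sC" -> buffer=??sC??????Xr????????
Fragment 3: offset=6 data="IU" -> buffer=??sC??IU??Xr????????
Fragment 4: offset=0 data="TR" -> buffer=TRsC??IU??Xr????????
Fragment 5: offset=12 data="cPP" -> buffer=TRsC??IU??XrcPP?????
Fragment 6: offset=8 data="Pw" -> buffer=TRsC??IUPwXrcPP?????

Answer: TRsC??IUPwXrcPP?????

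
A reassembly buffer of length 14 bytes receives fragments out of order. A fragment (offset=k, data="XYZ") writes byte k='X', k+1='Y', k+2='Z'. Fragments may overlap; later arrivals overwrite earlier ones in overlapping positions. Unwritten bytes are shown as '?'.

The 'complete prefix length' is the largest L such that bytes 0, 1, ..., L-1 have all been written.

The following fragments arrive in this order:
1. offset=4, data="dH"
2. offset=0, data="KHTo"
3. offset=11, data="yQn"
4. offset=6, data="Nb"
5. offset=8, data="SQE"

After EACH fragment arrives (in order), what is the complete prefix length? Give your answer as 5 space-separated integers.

Fragment 1: offset=4 data="dH" -> buffer=????dH???????? -> prefix_len=0
Fragment 2: offset=0 data="KHTo" -> buffer=KHTodH???????? -> prefix_len=6
Fragment 3: offset=11 data="yQn" -> buffer=KHTodH?????yQn -> prefix_len=6
Fragment 4: offset=6 data="Nb" -> buffer=KHTodHNb???yQn -> prefix_len=8
Fragment 5: offset=8 data="SQE" -> buffer=KHTodHNbSQEyQn -> prefix_len=14

Answer: 0 6 6 8 14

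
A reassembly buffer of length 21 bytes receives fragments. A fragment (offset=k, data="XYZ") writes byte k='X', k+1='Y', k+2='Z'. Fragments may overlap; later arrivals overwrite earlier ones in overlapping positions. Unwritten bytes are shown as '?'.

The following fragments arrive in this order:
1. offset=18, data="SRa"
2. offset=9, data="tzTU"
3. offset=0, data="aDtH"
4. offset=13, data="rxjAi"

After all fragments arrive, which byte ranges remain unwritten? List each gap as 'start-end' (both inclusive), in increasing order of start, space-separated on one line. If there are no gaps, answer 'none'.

Answer: 4-8

Derivation:
Fragment 1: offset=18 len=3
Fragment 2: offset=9 len=4
Fragment 3: offset=0 len=4
Fragment 4: offset=13 len=5
Gaps: 4-8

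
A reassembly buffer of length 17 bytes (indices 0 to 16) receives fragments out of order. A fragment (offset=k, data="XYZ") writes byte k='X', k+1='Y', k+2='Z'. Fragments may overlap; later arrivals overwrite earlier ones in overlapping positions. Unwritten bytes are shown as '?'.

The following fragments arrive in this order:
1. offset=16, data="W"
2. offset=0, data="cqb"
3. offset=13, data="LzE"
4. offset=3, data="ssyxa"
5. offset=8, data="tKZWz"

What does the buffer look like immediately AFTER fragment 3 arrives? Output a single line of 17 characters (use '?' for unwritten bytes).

Fragment 1: offset=16 data="W" -> buffer=????????????????W
Fragment 2: offset=0 data="cqb" -> buffer=cqb?????????????W
Fragment 3: offset=13 data="LzE" -> buffer=cqb??????????LzEW

Answer: cqb??????????LzEW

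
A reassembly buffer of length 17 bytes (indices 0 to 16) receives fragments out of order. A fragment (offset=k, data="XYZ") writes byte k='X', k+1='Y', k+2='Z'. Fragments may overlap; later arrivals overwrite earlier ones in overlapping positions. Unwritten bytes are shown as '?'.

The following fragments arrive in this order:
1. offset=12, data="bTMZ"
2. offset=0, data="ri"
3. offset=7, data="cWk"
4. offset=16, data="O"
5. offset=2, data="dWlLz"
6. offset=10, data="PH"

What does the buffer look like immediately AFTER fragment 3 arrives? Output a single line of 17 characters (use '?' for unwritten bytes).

Fragment 1: offset=12 data="bTMZ" -> buffer=????????????bTMZ?
Fragment 2: offset=0 data="ri" -> buffer=ri??????????bTMZ?
Fragment 3: offset=7 data="cWk" -> buffer=ri?????cWk??bTMZ?

Answer: ri?????cWk??bTMZ?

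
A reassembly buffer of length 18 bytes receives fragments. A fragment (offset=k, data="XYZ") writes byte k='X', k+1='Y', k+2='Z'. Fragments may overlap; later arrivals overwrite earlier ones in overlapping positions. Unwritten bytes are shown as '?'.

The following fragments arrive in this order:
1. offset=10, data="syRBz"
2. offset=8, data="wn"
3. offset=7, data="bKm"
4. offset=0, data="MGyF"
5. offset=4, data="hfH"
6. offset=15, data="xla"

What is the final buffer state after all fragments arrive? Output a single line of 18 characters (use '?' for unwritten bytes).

Answer: MGyFhfHbKmsyRBzxla

Derivation:
Fragment 1: offset=10 data="syRBz" -> buffer=??????????syRBz???
Fragment 2: offset=8 data="wn" -> buffer=????????wnsyRBz???
Fragment 3: offset=7 data="bKm" -> buffer=???????bKmsyRBz???
Fragment 4: offset=0 data="MGyF" -> buffer=MGyF???bKmsyRBz???
Fragment 5: offset=4 data="hfH" -> buffer=MGyFhfHbKmsyRBz???
Fragment 6: offset=15 data="xla" -> buffer=MGyFhfHbKmsyRBzxla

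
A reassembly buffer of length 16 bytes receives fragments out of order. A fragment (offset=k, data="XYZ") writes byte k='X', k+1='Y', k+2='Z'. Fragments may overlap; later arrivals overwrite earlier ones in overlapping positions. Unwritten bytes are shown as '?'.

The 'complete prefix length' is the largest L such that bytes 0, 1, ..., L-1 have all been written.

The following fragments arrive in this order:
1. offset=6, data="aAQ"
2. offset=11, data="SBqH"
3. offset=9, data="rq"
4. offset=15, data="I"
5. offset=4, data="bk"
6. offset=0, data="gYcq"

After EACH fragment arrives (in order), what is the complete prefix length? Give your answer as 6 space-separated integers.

Fragment 1: offset=6 data="aAQ" -> buffer=??????aAQ??????? -> prefix_len=0
Fragment 2: offset=11 data="SBqH" -> buffer=??????aAQ??SBqH? -> prefix_len=0
Fragment 3: offset=9 data="rq" -> buffer=??????aAQrqSBqH? -> prefix_len=0
Fragment 4: offset=15 data="I" -> buffer=??????aAQrqSBqHI -> prefix_len=0
Fragment 5: offset=4 data="bk" -> buffer=????bkaAQrqSBqHI -> prefix_len=0
Fragment 6: offset=0 data="gYcq" -> buffer=gYcqbkaAQrqSBqHI -> prefix_len=16

Answer: 0 0 0 0 0 16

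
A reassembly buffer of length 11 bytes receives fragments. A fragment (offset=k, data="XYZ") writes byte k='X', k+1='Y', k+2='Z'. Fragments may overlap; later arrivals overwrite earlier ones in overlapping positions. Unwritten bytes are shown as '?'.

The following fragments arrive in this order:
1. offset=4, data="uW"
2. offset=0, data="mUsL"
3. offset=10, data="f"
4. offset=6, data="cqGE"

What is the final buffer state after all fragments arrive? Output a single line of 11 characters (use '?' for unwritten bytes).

Answer: mUsLuWcqGEf

Derivation:
Fragment 1: offset=4 data="uW" -> buffer=????uW?????
Fragment 2: offset=0 data="mUsL" -> buffer=mUsLuW?????
Fragment 3: offset=10 data="f" -> buffer=mUsLuW????f
Fragment 4: offset=6 data="cqGE" -> buffer=mUsLuWcqGEf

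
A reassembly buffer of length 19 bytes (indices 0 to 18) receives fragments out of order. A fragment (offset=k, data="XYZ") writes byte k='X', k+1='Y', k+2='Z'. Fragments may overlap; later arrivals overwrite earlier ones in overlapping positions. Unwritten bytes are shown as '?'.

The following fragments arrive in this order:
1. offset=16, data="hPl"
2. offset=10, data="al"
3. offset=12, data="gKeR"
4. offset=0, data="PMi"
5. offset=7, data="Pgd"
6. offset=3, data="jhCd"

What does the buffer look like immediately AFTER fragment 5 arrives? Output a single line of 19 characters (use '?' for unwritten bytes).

Answer: PMi????PgdalgKeRhPl

Derivation:
Fragment 1: offset=16 data="hPl" -> buffer=????????????????hPl
Fragment 2: offset=10 data="al" -> buffer=??????????al????hPl
Fragment 3: offset=12 data="gKeR" -> buffer=??????????algKeRhPl
Fragment 4: offset=0 data="PMi" -> buffer=PMi???????algKeRhPl
Fragment 5: offset=7 data="Pgd" -> buffer=PMi????PgdalgKeRhPl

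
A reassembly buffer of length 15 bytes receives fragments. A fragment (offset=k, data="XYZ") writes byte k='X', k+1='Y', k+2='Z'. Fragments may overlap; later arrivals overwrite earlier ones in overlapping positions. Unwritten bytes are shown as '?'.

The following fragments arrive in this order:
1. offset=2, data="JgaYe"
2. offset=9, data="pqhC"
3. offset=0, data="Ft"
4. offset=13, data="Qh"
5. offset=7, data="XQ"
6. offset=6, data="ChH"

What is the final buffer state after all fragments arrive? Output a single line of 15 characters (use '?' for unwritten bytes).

Answer: FtJgaYChHpqhCQh

Derivation:
Fragment 1: offset=2 data="JgaYe" -> buffer=??JgaYe????????
Fragment 2: offset=9 data="pqhC" -> buffer=??JgaYe??pqhC??
Fragment 3: offset=0 data="Ft" -> buffer=FtJgaYe??pqhC??
Fragment 4: offset=13 data="Qh" -> buffer=FtJgaYe??pqhCQh
Fragment 5: offset=7 data="XQ" -> buffer=FtJgaYeXQpqhCQh
Fragment 6: offset=6 data="ChH" -> buffer=FtJgaYChHpqhCQh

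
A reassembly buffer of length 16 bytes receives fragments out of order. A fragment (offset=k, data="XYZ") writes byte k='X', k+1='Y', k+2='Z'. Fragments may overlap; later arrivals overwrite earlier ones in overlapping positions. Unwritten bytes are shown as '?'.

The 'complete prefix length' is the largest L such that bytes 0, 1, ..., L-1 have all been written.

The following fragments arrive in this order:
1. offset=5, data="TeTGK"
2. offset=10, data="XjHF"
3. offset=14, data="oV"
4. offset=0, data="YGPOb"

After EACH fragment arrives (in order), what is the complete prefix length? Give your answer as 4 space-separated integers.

Fragment 1: offset=5 data="TeTGK" -> buffer=?????TeTGK?????? -> prefix_len=0
Fragment 2: offset=10 data="XjHF" -> buffer=?????TeTGKXjHF?? -> prefix_len=0
Fragment 3: offset=14 data="oV" -> buffer=?????TeTGKXjHFoV -> prefix_len=0
Fragment 4: offset=0 data="YGPOb" -> buffer=YGPObTeTGKXjHFoV -> prefix_len=16

Answer: 0 0 0 16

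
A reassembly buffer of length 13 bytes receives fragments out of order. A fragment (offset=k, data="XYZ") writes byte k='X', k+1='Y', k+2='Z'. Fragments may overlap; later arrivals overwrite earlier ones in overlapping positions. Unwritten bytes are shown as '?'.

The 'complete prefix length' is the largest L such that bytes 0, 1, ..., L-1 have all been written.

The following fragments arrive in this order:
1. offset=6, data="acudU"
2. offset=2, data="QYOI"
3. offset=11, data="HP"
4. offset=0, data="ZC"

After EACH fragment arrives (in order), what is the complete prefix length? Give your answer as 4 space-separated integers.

Fragment 1: offset=6 data="acudU" -> buffer=??????acudU?? -> prefix_len=0
Fragment 2: offset=2 data="QYOI" -> buffer=??QYOIacudU?? -> prefix_len=0
Fragment 3: offset=11 data="HP" -> buffer=??QYOIacudUHP -> prefix_len=0
Fragment 4: offset=0 data="ZC" -> buffer=ZCQYOIacudUHP -> prefix_len=13

Answer: 0 0 0 13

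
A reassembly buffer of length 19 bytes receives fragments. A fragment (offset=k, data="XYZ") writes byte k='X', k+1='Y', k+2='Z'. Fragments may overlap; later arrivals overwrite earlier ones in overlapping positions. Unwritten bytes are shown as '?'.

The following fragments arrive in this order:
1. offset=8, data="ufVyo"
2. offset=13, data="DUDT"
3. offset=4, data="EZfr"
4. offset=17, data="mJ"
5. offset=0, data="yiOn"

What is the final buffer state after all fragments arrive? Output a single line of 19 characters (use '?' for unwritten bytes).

Answer: yiOnEZfrufVyoDUDTmJ

Derivation:
Fragment 1: offset=8 data="ufVyo" -> buffer=????????ufVyo??????
Fragment 2: offset=13 data="DUDT" -> buffer=????????ufVyoDUDT??
Fragment 3: offset=4 data="EZfr" -> buffer=????EZfrufVyoDUDT??
Fragment 4: offset=17 data="mJ" -> buffer=????EZfrufVyoDUDTmJ
Fragment 5: offset=0 data="yiOn" -> buffer=yiOnEZfrufVyoDUDTmJ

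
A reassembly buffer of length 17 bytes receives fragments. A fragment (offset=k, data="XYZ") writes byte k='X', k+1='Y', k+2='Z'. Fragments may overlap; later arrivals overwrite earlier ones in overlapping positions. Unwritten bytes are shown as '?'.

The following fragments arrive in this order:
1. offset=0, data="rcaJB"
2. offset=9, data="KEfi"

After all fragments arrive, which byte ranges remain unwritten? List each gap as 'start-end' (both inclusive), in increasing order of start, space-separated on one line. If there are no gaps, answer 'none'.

Fragment 1: offset=0 len=5
Fragment 2: offset=9 len=4
Gaps: 5-8 13-16

Answer: 5-8 13-16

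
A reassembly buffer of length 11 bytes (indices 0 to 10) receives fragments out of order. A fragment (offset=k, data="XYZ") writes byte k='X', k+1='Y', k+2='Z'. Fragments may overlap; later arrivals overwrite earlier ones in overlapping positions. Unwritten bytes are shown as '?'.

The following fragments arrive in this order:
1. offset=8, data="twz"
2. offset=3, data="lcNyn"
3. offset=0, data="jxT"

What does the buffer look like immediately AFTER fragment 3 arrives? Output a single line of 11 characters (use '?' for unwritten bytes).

Answer: jxTlcNyntwz

Derivation:
Fragment 1: offset=8 data="twz" -> buffer=????????twz
Fragment 2: offset=3 data="lcNyn" -> buffer=???lcNyntwz
Fragment 3: offset=0 data="jxT" -> buffer=jxTlcNyntwz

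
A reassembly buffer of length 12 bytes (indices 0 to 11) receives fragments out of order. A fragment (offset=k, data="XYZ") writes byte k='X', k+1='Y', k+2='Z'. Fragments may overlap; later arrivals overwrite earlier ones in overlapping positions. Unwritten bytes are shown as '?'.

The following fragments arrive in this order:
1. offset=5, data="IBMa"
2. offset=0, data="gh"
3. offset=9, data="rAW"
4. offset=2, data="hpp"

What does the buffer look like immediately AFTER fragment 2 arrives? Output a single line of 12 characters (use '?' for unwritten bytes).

Answer: gh???IBMa???

Derivation:
Fragment 1: offset=5 data="IBMa" -> buffer=?????IBMa???
Fragment 2: offset=0 data="gh" -> buffer=gh???IBMa???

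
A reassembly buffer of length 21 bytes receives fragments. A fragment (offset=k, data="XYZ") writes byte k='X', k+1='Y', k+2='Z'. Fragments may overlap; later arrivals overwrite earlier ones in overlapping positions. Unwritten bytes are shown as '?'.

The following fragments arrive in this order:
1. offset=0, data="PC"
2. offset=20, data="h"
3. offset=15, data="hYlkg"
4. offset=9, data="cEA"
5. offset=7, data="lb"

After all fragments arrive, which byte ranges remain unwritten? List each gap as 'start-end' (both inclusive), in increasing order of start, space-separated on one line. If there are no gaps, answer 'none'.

Fragment 1: offset=0 len=2
Fragment 2: offset=20 len=1
Fragment 3: offset=15 len=5
Fragment 4: offset=9 len=3
Fragment 5: offset=7 len=2
Gaps: 2-6 12-14

Answer: 2-6 12-14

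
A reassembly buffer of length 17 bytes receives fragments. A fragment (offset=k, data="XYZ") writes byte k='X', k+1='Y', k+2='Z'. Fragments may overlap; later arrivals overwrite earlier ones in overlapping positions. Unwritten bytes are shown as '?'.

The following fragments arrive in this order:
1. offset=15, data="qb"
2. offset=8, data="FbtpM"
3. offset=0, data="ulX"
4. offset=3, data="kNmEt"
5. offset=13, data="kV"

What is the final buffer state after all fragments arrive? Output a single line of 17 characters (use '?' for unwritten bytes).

Fragment 1: offset=15 data="qb" -> buffer=???????????????qb
Fragment 2: offset=8 data="FbtpM" -> buffer=????????FbtpM??qb
Fragment 3: offset=0 data="ulX" -> buffer=ulX?????FbtpM??qb
Fragment 4: offset=3 data="kNmEt" -> buffer=ulXkNmEtFbtpM??qb
Fragment 5: offset=13 data="kV" -> buffer=ulXkNmEtFbtpMkVqb

Answer: ulXkNmEtFbtpMkVqb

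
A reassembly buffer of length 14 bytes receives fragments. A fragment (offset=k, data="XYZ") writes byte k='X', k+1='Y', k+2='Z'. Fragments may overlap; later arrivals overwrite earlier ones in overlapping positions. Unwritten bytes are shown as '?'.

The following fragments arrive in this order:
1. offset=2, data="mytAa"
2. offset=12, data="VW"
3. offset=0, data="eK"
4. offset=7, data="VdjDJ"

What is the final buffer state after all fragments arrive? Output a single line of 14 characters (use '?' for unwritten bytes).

Answer: eKmytAaVdjDJVW

Derivation:
Fragment 1: offset=2 data="mytAa" -> buffer=??mytAa???????
Fragment 2: offset=12 data="VW" -> buffer=??mytAa?????VW
Fragment 3: offset=0 data="eK" -> buffer=eKmytAa?????VW
Fragment 4: offset=7 data="VdjDJ" -> buffer=eKmytAaVdjDJVW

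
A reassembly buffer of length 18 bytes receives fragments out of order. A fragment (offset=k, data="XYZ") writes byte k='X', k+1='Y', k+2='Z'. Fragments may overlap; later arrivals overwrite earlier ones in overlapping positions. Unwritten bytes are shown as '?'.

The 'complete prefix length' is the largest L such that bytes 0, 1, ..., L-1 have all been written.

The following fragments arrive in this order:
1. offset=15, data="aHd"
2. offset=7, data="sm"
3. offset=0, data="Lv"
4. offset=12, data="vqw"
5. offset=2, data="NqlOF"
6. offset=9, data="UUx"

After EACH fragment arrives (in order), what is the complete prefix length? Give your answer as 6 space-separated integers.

Answer: 0 0 2 2 9 18

Derivation:
Fragment 1: offset=15 data="aHd" -> buffer=???????????????aHd -> prefix_len=0
Fragment 2: offset=7 data="sm" -> buffer=???????sm??????aHd -> prefix_len=0
Fragment 3: offset=0 data="Lv" -> buffer=Lv?????sm??????aHd -> prefix_len=2
Fragment 4: offset=12 data="vqw" -> buffer=Lv?????sm???vqwaHd -> prefix_len=2
Fragment 5: offset=2 data="NqlOF" -> buffer=LvNqlOFsm???vqwaHd -> prefix_len=9
Fragment 6: offset=9 data="UUx" -> buffer=LvNqlOFsmUUxvqwaHd -> prefix_len=18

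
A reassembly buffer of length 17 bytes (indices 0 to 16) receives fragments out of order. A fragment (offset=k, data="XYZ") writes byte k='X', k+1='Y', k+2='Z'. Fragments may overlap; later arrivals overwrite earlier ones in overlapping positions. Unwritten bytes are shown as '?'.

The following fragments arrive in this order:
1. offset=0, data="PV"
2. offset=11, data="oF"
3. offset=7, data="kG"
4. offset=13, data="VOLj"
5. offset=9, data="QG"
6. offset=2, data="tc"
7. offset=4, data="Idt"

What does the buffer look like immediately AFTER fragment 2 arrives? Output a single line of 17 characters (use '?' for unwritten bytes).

Fragment 1: offset=0 data="PV" -> buffer=PV???????????????
Fragment 2: offset=11 data="oF" -> buffer=PV?????????oF????

Answer: PV?????????oF????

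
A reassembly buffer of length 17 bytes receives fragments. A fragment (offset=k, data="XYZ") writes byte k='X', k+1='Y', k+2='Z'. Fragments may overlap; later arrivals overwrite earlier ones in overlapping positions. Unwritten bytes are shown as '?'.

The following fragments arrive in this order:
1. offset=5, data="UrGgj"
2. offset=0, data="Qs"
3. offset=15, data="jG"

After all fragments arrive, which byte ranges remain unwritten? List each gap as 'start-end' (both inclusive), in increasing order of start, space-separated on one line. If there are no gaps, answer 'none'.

Fragment 1: offset=5 len=5
Fragment 2: offset=0 len=2
Fragment 3: offset=15 len=2
Gaps: 2-4 10-14

Answer: 2-4 10-14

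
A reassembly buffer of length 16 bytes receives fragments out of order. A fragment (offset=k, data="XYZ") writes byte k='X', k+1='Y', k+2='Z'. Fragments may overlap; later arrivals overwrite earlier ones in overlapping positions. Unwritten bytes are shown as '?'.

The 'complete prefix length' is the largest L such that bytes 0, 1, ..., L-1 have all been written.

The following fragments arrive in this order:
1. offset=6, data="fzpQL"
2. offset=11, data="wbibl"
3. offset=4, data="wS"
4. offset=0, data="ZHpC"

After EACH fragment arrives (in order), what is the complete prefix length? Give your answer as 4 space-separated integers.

Fragment 1: offset=6 data="fzpQL" -> buffer=??????fzpQL????? -> prefix_len=0
Fragment 2: offset=11 data="wbibl" -> buffer=??????fzpQLwbibl -> prefix_len=0
Fragment 3: offset=4 data="wS" -> buffer=????wSfzpQLwbibl -> prefix_len=0
Fragment 4: offset=0 data="ZHpC" -> buffer=ZHpCwSfzpQLwbibl -> prefix_len=16

Answer: 0 0 0 16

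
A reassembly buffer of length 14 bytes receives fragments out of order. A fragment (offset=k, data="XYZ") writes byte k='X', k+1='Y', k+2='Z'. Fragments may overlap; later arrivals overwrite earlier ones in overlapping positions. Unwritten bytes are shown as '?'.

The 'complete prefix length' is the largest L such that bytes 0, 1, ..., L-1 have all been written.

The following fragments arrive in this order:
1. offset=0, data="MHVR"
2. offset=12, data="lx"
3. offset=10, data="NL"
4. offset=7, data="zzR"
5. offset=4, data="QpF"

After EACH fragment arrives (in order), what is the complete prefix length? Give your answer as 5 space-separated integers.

Fragment 1: offset=0 data="MHVR" -> buffer=MHVR?????????? -> prefix_len=4
Fragment 2: offset=12 data="lx" -> buffer=MHVR????????lx -> prefix_len=4
Fragment 3: offset=10 data="NL" -> buffer=MHVR??????NLlx -> prefix_len=4
Fragment 4: offset=7 data="zzR" -> buffer=MHVR???zzRNLlx -> prefix_len=4
Fragment 5: offset=4 data="QpF" -> buffer=MHVRQpFzzRNLlx -> prefix_len=14

Answer: 4 4 4 4 14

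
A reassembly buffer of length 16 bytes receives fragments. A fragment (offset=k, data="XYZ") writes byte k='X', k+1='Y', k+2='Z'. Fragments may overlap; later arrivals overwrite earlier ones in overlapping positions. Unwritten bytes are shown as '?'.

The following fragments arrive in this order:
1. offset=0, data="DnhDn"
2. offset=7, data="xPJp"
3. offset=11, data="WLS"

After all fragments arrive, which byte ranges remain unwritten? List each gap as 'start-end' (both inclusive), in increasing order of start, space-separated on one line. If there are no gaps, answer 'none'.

Answer: 5-6 14-15

Derivation:
Fragment 1: offset=0 len=5
Fragment 2: offset=7 len=4
Fragment 3: offset=11 len=3
Gaps: 5-6 14-15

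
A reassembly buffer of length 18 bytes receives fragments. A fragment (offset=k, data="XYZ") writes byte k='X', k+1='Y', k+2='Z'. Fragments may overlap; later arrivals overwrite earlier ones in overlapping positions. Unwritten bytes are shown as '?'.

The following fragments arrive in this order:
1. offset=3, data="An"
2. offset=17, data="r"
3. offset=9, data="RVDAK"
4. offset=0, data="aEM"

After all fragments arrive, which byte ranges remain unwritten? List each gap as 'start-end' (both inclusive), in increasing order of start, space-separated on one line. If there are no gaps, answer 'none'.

Answer: 5-8 14-16

Derivation:
Fragment 1: offset=3 len=2
Fragment 2: offset=17 len=1
Fragment 3: offset=9 len=5
Fragment 4: offset=0 len=3
Gaps: 5-8 14-16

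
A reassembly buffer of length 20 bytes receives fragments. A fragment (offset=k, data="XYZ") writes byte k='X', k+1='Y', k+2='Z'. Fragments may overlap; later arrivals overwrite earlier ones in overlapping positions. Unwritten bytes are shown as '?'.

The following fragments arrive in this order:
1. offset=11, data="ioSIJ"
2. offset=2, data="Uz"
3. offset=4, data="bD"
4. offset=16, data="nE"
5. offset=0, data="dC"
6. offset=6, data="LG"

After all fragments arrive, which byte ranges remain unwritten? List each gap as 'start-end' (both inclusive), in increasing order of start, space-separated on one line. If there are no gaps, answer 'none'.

Answer: 8-10 18-19

Derivation:
Fragment 1: offset=11 len=5
Fragment 2: offset=2 len=2
Fragment 3: offset=4 len=2
Fragment 4: offset=16 len=2
Fragment 5: offset=0 len=2
Fragment 6: offset=6 len=2
Gaps: 8-10 18-19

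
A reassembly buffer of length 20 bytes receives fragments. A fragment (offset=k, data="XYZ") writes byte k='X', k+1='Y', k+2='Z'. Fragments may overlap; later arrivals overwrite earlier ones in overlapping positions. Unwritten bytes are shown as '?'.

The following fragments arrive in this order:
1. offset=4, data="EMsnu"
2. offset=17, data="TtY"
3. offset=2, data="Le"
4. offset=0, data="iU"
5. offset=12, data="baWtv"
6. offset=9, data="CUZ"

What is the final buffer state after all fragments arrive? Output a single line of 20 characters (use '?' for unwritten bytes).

Answer: iULeEMsnuCUZbaWtvTtY

Derivation:
Fragment 1: offset=4 data="EMsnu" -> buffer=????EMsnu???????????
Fragment 2: offset=17 data="TtY" -> buffer=????EMsnu????????TtY
Fragment 3: offset=2 data="Le" -> buffer=??LeEMsnu????????TtY
Fragment 4: offset=0 data="iU" -> buffer=iULeEMsnu????????TtY
Fragment 5: offset=12 data="baWtv" -> buffer=iULeEMsnu???baWtvTtY
Fragment 6: offset=9 data="CUZ" -> buffer=iULeEMsnuCUZbaWtvTtY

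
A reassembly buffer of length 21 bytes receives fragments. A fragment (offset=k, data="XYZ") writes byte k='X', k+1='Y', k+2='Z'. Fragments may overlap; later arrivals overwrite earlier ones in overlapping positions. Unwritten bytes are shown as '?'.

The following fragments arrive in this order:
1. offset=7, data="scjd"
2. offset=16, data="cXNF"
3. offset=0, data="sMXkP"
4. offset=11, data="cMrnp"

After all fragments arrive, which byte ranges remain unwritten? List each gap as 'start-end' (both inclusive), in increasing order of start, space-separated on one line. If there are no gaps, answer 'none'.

Answer: 5-6 20-20

Derivation:
Fragment 1: offset=7 len=4
Fragment 2: offset=16 len=4
Fragment 3: offset=0 len=5
Fragment 4: offset=11 len=5
Gaps: 5-6 20-20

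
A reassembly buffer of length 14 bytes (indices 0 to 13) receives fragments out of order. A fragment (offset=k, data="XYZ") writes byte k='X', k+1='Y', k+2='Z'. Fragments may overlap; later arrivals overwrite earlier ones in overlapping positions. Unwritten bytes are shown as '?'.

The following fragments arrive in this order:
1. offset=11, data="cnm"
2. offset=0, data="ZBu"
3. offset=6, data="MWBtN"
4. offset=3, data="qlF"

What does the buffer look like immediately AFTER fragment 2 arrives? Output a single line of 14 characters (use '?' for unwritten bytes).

Fragment 1: offset=11 data="cnm" -> buffer=???????????cnm
Fragment 2: offset=0 data="ZBu" -> buffer=ZBu????????cnm

Answer: ZBu????????cnm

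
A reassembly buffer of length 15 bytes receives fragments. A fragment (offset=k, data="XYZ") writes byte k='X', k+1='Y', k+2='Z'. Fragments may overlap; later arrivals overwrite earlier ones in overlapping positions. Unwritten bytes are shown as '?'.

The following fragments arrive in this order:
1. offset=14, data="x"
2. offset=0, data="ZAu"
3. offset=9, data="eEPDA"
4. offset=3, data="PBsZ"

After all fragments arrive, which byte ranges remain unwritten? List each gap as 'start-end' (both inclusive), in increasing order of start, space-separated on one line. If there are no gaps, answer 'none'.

Answer: 7-8

Derivation:
Fragment 1: offset=14 len=1
Fragment 2: offset=0 len=3
Fragment 3: offset=9 len=5
Fragment 4: offset=3 len=4
Gaps: 7-8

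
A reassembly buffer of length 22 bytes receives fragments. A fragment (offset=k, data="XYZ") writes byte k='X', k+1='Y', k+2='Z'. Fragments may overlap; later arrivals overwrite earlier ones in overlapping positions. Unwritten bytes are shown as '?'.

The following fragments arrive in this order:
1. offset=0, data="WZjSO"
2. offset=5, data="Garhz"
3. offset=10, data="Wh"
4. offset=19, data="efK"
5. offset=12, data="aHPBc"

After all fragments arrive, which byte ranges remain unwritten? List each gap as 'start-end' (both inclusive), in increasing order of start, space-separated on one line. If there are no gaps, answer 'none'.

Fragment 1: offset=0 len=5
Fragment 2: offset=5 len=5
Fragment 3: offset=10 len=2
Fragment 4: offset=19 len=3
Fragment 5: offset=12 len=5
Gaps: 17-18

Answer: 17-18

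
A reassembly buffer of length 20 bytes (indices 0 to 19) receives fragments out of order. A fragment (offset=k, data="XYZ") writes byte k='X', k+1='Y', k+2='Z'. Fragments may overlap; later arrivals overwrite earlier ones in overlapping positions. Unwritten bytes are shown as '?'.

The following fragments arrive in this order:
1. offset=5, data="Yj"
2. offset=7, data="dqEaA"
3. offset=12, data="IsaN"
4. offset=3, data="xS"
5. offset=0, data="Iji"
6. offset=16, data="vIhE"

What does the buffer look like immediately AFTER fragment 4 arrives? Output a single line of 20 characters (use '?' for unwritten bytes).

Fragment 1: offset=5 data="Yj" -> buffer=?????Yj?????????????
Fragment 2: offset=7 data="dqEaA" -> buffer=?????YjdqEaA????????
Fragment 3: offset=12 data="IsaN" -> buffer=?????YjdqEaAIsaN????
Fragment 4: offset=3 data="xS" -> buffer=???xSYjdqEaAIsaN????

Answer: ???xSYjdqEaAIsaN????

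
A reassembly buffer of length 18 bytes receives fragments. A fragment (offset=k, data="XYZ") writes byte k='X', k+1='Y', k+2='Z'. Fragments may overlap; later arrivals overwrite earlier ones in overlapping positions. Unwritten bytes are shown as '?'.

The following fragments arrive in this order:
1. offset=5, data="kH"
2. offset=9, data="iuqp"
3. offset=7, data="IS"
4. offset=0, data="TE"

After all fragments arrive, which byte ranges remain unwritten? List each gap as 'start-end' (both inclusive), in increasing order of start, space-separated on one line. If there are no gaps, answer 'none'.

Fragment 1: offset=5 len=2
Fragment 2: offset=9 len=4
Fragment 3: offset=7 len=2
Fragment 4: offset=0 len=2
Gaps: 2-4 13-17

Answer: 2-4 13-17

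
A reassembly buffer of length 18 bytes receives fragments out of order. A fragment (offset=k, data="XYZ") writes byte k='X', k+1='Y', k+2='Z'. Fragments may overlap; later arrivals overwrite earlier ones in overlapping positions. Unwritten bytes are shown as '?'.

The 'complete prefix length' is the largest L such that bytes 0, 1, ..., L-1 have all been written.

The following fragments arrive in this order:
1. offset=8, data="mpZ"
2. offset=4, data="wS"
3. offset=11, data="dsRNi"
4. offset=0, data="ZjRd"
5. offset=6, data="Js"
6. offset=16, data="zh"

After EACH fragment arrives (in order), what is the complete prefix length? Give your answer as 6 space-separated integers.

Fragment 1: offset=8 data="mpZ" -> buffer=????????mpZ??????? -> prefix_len=0
Fragment 2: offset=4 data="wS" -> buffer=????wS??mpZ??????? -> prefix_len=0
Fragment 3: offset=11 data="dsRNi" -> buffer=????wS??mpZdsRNi?? -> prefix_len=0
Fragment 4: offset=0 data="ZjRd" -> buffer=ZjRdwS??mpZdsRNi?? -> prefix_len=6
Fragment 5: offset=6 data="Js" -> buffer=ZjRdwSJsmpZdsRNi?? -> prefix_len=16
Fragment 6: offset=16 data="zh" -> buffer=ZjRdwSJsmpZdsRNizh -> prefix_len=18

Answer: 0 0 0 6 16 18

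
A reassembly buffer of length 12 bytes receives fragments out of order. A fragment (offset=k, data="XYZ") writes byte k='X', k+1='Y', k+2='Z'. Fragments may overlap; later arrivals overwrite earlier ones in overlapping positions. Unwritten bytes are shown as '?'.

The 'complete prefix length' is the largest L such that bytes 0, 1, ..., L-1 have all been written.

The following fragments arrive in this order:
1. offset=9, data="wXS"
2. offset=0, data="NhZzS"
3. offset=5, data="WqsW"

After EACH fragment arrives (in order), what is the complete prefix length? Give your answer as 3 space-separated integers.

Fragment 1: offset=9 data="wXS" -> buffer=?????????wXS -> prefix_len=0
Fragment 2: offset=0 data="NhZzS" -> buffer=NhZzS????wXS -> prefix_len=5
Fragment 3: offset=5 data="WqsW" -> buffer=NhZzSWqsWwXS -> prefix_len=12

Answer: 0 5 12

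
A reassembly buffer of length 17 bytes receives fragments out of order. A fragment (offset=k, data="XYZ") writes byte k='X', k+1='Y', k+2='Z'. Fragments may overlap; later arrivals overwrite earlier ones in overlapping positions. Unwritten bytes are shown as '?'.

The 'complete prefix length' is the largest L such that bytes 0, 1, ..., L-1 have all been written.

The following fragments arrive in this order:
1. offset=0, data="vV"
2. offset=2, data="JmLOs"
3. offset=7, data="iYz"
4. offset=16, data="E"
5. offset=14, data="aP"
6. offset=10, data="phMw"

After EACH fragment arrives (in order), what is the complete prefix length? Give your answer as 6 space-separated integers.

Fragment 1: offset=0 data="vV" -> buffer=vV??????????????? -> prefix_len=2
Fragment 2: offset=2 data="JmLOs" -> buffer=vVJmLOs?????????? -> prefix_len=7
Fragment 3: offset=7 data="iYz" -> buffer=vVJmLOsiYz??????? -> prefix_len=10
Fragment 4: offset=16 data="E" -> buffer=vVJmLOsiYz??????E -> prefix_len=10
Fragment 5: offset=14 data="aP" -> buffer=vVJmLOsiYz????aPE -> prefix_len=10
Fragment 6: offset=10 data="phMw" -> buffer=vVJmLOsiYzphMwaPE -> prefix_len=17

Answer: 2 7 10 10 10 17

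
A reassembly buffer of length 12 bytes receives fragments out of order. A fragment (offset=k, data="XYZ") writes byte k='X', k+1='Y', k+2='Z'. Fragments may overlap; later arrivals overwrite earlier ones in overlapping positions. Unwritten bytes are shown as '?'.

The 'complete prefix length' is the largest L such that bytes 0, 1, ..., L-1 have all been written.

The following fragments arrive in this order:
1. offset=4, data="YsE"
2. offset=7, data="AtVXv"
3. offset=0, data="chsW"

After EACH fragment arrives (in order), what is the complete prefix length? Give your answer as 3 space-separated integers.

Answer: 0 0 12

Derivation:
Fragment 1: offset=4 data="YsE" -> buffer=????YsE????? -> prefix_len=0
Fragment 2: offset=7 data="AtVXv" -> buffer=????YsEAtVXv -> prefix_len=0
Fragment 3: offset=0 data="chsW" -> buffer=chsWYsEAtVXv -> prefix_len=12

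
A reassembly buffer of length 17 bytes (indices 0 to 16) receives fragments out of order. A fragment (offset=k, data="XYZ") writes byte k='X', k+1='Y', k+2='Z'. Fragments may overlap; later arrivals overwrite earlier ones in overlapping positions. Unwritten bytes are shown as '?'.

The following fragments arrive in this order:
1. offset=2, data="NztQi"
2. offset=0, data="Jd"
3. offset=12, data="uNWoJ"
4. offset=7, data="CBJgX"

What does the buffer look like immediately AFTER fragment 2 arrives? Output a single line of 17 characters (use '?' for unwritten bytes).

Fragment 1: offset=2 data="NztQi" -> buffer=??NztQi??????????
Fragment 2: offset=0 data="Jd" -> buffer=JdNztQi??????????

Answer: JdNztQi??????????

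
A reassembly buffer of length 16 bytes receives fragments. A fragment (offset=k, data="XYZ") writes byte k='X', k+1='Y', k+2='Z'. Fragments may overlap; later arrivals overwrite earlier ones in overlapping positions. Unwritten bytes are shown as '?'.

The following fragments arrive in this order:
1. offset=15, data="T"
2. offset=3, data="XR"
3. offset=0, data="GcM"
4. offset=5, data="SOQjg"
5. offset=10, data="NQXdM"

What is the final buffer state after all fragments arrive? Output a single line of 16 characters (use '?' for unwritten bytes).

Answer: GcMXRSOQjgNQXdMT

Derivation:
Fragment 1: offset=15 data="T" -> buffer=???????????????T
Fragment 2: offset=3 data="XR" -> buffer=???XR??????????T
Fragment 3: offset=0 data="GcM" -> buffer=GcMXR??????????T
Fragment 4: offset=5 data="SOQjg" -> buffer=GcMXRSOQjg?????T
Fragment 5: offset=10 data="NQXdM" -> buffer=GcMXRSOQjgNQXdMT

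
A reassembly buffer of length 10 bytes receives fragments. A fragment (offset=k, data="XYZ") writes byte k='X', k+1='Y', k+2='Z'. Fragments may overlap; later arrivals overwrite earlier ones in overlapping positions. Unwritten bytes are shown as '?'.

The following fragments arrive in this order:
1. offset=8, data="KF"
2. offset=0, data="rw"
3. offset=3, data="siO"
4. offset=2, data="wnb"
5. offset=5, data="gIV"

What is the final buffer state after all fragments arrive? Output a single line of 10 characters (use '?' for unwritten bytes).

Answer: rwwnbgIVKF

Derivation:
Fragment 1: offset=8 data="KF" -> buffer=????????KF
Fragment 2: offset=0 data="rw" -> buffer=rw??????KF
Fragment 3: offset=3 data="siO" -> buffer=rw?siO??KF
Fragment 4: offset=2 data="wnb" -> buffer=rwwnbO??KF
Fragment 5: offset=5 data="gIV" -> buffer=rwwnbgIVKF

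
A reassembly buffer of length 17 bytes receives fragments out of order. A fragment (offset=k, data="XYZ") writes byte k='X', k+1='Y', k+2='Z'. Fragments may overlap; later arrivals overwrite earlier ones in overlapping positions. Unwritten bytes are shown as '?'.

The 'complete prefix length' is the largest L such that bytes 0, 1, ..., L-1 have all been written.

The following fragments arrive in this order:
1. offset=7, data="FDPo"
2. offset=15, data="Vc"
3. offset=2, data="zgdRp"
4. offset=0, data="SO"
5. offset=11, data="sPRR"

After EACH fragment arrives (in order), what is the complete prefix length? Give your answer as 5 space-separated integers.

Answer: 0 0 0 11 17

Derivation:
Fragment 1: offset=7 data="FDPo" -> buffer=???????FDPo?????? -> prefix_len=0
Fragment 2: offset=15 data="Vc" -> buffer=???????FDPo????Vc -> prefix_len=0
Fragment 3: offset=2 data="zgdRp" -> buffer=??zgdRpFDPo????Vc -> prefix_len=0
Fragment 4: offset=0 data="SO" -> buffer=SOzgdRpFDPo????Vc -> prefix_len=11
Fragment 5: offset=11 data="sPRR" -> buffer=SOzgdRpFDPosPRRVc -> prefix_len=17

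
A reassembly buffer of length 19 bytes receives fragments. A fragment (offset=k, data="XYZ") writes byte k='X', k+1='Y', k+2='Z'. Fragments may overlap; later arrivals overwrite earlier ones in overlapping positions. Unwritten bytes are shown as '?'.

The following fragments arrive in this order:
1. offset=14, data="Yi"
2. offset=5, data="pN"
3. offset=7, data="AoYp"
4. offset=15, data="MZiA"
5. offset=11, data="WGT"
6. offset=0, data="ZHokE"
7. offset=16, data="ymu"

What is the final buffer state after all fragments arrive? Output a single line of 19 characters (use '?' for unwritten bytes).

Fragment 1: offset=14 data="Yi" -> buffer=??????????????Yi???
Fragment 2: offset=5 data="pN" -> buffer=?????pN???????Yi???
Fragment 3: offset=7 data="AoYp" -> buffer=?????pNAoYp???Yi???
Fragment 4: offset=15 data="MZiA" -> buffer=?????pNAoYp???YMZiA
Fragment 5: offset=11 data="WGT" -> buffer=?????pNAoYpWGTYMZiA
Fragment 6: offset=0 data="ZHokE" -> buffer=ZHokEpNAoYpWGTYMZiA
Fragment 7: offset=16 data="ymu" -> buffer=ZHokEpNAoYpWGTYMymu

Answer: ZHokEpNAoYpWGTYMymu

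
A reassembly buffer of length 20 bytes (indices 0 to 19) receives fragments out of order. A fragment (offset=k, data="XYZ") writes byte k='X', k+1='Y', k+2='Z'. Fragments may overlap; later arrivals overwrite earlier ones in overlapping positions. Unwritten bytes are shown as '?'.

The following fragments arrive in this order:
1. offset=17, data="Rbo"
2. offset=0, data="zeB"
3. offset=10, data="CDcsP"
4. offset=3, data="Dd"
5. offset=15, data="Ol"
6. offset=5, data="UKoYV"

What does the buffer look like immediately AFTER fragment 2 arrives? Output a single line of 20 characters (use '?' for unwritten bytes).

Answer: zeB??????????????Rbo

Derivation:
Fragment 1: offset=17 data="Rbo" -> buffer=?????????????????Rbo
Fragment 2: offset=0 data="zeB" -> buffer=zeB??????????????Rbo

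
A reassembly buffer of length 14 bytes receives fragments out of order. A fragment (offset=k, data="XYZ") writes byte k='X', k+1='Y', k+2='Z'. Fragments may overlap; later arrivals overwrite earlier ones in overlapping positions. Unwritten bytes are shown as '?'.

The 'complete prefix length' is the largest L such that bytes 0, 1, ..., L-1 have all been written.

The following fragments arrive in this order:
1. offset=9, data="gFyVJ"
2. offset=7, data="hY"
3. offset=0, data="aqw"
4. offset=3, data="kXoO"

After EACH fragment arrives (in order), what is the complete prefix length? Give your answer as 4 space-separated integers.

Fragment 1: offset=9 data="gFyVJ" -> buffer=?????????gFyVJ -> prefix_len=0
Fragment 2: offset=7 data="hY" -> buffer=???????hYgFyVJ -> prefix_len=0
Fragment 3: offset=0 data="aqw" -> buffer=aqw????hYgFyVJ -> prefix_len=3
Fragment 4: offset=3 data="kXoO" -> buffer=aqwkXoOhYgFyVJ -> prefix_len=14

Answer: 0 0 3 14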